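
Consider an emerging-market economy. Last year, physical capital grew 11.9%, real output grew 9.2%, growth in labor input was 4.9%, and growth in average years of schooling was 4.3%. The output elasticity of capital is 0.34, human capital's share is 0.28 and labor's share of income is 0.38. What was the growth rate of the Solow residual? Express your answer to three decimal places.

Labor's share = 1 − 0.34 − 0.28 = 0.38.
Physical capital: 0.34 × 11.9 = 4.046 pp.
Average years of schooling: 0.28 × 4.3 = 1.204 pp.
Labor input: 0.38 × 4.9 = 1.862 pp.
TFP growth = 9.2 − 7.112 = 2.088%.

2.088%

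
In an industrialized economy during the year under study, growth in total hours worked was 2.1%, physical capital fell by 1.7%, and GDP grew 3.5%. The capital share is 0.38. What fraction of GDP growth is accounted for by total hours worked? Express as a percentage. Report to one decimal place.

Total hours worked accounted for 37.2% of growth.

Labor's share = 1 − 0.38 = 0.62.
Total hours worked contributed 0.62 × 2.1 = 1.302 pp.
Share of growth = 1.302 / 3.5 × 100 = 37.2%.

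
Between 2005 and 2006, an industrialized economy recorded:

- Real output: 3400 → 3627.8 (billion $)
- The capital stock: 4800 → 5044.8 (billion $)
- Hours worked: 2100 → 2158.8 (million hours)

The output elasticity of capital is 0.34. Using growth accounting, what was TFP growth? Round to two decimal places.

3.12%

Real output growth = (3627.8 − 3400) / 3400 = 6.7%.
The capital stock growth = (5044.8 − 4800) / 4800 = 5.1%.
Hours worked growth = (2158.8 − 2100) / 2100 = 2.8%.
Labor's share = 1 − 0.34 = 0.66.
The capital stock: 0.34 × 5.1 = 1.734 pp.
Hours worked: 0.66 × 2.8 = 1.848 pp.
TFP growth = 6.7 − 3.582 = 3.118%.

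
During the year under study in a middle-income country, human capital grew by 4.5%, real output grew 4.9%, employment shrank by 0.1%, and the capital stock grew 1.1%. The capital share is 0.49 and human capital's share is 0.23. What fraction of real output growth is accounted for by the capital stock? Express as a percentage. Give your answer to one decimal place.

The capital stock contributed 0.49 × 1.1 = 0.539 pp.
Share of growth = 0.539 / 4.9 × 100 = 11%.

11.0%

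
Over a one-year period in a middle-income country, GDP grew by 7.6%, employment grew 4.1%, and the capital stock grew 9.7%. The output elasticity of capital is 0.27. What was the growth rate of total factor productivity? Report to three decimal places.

1.988%

Labor's share = 1 − 0.27 = 0.73.
The capital stock: 0.27 × 9.7 = 2.619 pp.
Employment: 0.73 × 4.1 = 2.993 pp.
TFP growth = 7.6 − 5.612 = 1.988%.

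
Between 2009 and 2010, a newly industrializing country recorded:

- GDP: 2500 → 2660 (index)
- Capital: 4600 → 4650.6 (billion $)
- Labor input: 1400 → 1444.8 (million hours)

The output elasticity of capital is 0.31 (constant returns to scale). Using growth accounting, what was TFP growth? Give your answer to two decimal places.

GDP growth = (2660 − 2500) / 2500 = 6.4%.
Capital growth = (4650.6 − 4600) / 4600 = 1.1%.
Labor input growth = (1444.8 − 1400) / 1400 = 3.2%.
Labor's share = 1 − 0.31 = 0.69.
Capital: 0.31 × 1.1 = 0.341 pp.
Labor input: 0.69 × 3.2 = 2.208 pp.
TFP growth = 6.4 − 2.549 = 3.851%.

TFP growth was 3.85%.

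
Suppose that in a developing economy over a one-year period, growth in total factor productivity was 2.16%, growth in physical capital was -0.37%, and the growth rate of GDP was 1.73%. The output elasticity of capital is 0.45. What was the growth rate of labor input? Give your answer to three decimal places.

-0.479%

Labor's share = 1 − 0.45 = 0.55.
gY = gA + 0.45×(-0.37) + 0.55×g.
0.55×g = 1.73 − 2.16 + 0.1665 = -0.2635.
g = -0.2635 / 0.55 = -0.47909%.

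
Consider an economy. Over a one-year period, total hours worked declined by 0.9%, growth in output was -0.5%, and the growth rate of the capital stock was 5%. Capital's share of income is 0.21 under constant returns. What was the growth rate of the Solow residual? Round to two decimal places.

-0.84%

Labor's share = 1 − 0.21 = 0.79.
The capital stock: 0.21 × 5 = 1.05 pp.
Total hours worked: 0.79 × (-0.9) = -0.711 pp.
TFP growth = -0.5 − 0.339 = -0.839%.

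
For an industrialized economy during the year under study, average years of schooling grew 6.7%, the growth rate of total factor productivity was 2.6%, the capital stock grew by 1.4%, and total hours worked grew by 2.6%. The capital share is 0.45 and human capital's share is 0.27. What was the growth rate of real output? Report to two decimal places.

5.77%

Labor's share = 1 − 0.45 − 0.27 = 0.28.
The capital stock: 0.45 × 1.4 = 0.63 pp.
Average years of schooling: 0.27 × 6.7 = 1.809 pp.
Total hours worked: 0.28 × 2.6 = 0.728 pp.
Output growth = 2.6 + 3.167 = 5.767%.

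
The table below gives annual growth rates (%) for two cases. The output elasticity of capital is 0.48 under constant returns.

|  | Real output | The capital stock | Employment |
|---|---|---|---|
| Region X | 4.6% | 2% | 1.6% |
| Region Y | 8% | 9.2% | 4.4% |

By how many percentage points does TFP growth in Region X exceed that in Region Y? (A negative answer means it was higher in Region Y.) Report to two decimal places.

1.51 percentage points

Labor's share = 1 − 0.48 = 0.52.
Region X: TFP = 4.6 − 0.96 − 0.832 = 2.808%.
Region Y: TFP = 8 − 4.416 − 2.288 = 1.296%.
Difference = 2.808 − (1.296) = 1.512 pp.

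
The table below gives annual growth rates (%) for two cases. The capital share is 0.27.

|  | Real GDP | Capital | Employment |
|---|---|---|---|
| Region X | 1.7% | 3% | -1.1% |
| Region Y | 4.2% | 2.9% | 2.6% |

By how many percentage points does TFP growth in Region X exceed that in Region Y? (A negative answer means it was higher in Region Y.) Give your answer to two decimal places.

0.17 percentage points

Labor's share = 1 − 0.27 = 0.73.
Region X: TFP = 1.7 − 0.81 + 0.803 = 1.693%.
Region Y: TFP = 4.2 − 0.783 − 1.898 = 1.519%.
Difference = 1.693 − (1.519) = 0.174 pp.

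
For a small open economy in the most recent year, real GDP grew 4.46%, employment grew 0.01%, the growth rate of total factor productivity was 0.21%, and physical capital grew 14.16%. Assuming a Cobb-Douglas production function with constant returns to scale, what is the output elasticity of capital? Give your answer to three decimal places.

α = 0.300

gY = gA + α·gK + (1−α)·gL, so gY − gA − gL = α(gK − gL).
4.46 − 0.21 − 0.01 = α × (14.16 − 0.01).
4.24 = 14.15 α, so α = 0.29965.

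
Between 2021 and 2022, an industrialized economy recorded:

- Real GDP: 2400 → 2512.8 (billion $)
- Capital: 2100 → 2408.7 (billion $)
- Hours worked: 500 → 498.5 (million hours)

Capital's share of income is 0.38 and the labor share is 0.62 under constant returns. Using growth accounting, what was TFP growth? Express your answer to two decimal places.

Real GDP growth = (2512.8 − 2400) / 2400 = 4.7%.
Capital growth = (2408.7 − 2100) / 2100 = 14.7%.
Hours worked growth = (498.5 − 500) / 500 = -0.3%.
Labor's share = 1 − 0.38 = 0.62.
Capital: 0.38 × 14.7 = 5.586 pp.
Hours worked: 0.62 × (-0.3) = -0.186 pp.
TFP growth = 4.7 − 5.4 = -0.7%.

-0.70%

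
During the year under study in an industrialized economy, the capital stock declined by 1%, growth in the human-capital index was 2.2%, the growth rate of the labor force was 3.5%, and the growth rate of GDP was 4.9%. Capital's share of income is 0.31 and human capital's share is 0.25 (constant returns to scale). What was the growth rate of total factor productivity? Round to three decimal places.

Labor's share = 1 − 0.31 − 0.25 = 0.44.
The capital stock: 0.31 × (-1) = -0.31 pp.
The human-capital index: 0.25 × 2.2 = 0.55 pp.
The labor force: 0.44 × 3.5 = 1.54 pp.
TFP growth = 4.9 − 1.78 = 3.12%.

Total factor productivity growth was 3.120%.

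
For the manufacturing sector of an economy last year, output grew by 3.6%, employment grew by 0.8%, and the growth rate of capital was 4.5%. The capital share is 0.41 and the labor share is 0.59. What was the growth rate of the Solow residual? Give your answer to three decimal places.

Labor's share = 1 − 0.41 = 0.59.
Capital: 0.41 × 4.5 = 1.845 pp.
Employment: 0.59 × 0.8 = 0.472 pp.
TFP growth = 3.6 − 2.317 = 1.283%.

1.283%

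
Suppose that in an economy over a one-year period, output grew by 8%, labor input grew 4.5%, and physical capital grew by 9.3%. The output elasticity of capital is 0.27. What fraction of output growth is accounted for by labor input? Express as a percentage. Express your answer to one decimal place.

Labor's share = 1 − 0.27 = 0.73.
Labor input contributed 0.73 × 4.5 = 3.285 pp.
Share of growth = 3.285 / 8 × 100 = 41.063%.

Labor input accounted for 41.1% of growth.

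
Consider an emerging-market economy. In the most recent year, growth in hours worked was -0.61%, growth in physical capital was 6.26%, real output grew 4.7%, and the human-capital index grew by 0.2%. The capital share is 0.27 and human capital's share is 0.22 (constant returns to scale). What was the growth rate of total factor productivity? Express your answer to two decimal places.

Labor's share = 1 − 0.27 − 0.22 = 0.51.
Physical capital: 0.27 × 6.26 = 1.6902 pp.
The human-capital index: 0.22 × 0.2 = 0.044 pp.
Hours worked: 0.51 × (-0.61) = -0.3111 pp.
TFP growth = 4.7 − 1.4231 = 3.2769%.

3.28%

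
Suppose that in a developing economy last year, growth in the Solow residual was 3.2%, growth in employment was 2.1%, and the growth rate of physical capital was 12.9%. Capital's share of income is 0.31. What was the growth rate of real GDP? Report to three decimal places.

8.648%

Labor's share = 1 − 0.31 = 0.69.
Physical capital: 0.31 × 12.9 = 3.999 pp.
Employment: 0.69 × 2.1 = 1.449 pp.
Output growth = 3.2 + 5.448 = 8.648%.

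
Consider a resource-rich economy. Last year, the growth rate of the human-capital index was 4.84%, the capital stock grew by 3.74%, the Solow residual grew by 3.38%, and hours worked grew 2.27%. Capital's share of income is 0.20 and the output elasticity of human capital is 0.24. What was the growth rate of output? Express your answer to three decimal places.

Labor's share = 1 − 0.2 − 0.24 = 0.56.
The capital stock: 0.2 × 3.74 = 0.748 pp.
The human-capital index: 0.24 × 4.84 = 1.1616 pp.
Hours worked: 0.56 × 2.27 = 1.2712 pp.
Output growth = 3.38 + 3.1808 = 6.5608%.

6.561%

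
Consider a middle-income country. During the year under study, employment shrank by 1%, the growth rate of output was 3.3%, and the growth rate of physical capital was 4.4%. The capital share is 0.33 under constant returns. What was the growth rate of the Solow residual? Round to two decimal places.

Labor's share = 1 − 0.33 = 0.67.
Physical capital: 0.33 × 4.4 = 1.452 pp.
Employment: 0.67 × (-1) = -0.67 pp.
TFP growth = 3.3 − 0.782 = 2.518%.

The Solow residual growth was 2.52%.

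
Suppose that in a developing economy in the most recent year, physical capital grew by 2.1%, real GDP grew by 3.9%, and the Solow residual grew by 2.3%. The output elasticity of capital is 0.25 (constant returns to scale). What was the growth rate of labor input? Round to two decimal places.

Labor's share = 1 − 0.25 = 0.75.
gY = gA + 0.25×2.1 + 0.75×g.
0.75×g = 3.9 − 2.3 − 0.525 = 1.075.
g = 1.075 / 0.75 = 1.4333%.

Labor input grew 1.43%.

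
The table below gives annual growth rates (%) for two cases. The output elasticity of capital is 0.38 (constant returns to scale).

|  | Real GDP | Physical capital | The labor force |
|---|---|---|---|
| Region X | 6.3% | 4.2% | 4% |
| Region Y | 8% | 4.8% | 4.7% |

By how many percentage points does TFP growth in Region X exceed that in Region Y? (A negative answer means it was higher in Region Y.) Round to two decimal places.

-1.04 percentage points

Labor's share = 1 − 0.38 = 0.62.
Region X: TFP = 6.3 − 1.596 − 2.48 = 2.224%.
Region Y: TFP = 8 − 1.824 − 2.914 = 3.262%.
Difference = 2.224 − (3.262) = -1.038 pp.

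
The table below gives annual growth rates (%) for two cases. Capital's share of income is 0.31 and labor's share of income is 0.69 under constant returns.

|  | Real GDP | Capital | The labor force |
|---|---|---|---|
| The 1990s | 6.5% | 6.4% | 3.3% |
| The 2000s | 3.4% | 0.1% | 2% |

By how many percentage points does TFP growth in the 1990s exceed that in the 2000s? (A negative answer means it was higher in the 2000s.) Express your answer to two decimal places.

Labor's share = 1 − 0.31 = 0.69.
The 1990s: TFP = 6.5 − 1.984 − 2.277 = 2.239%.
The 2000s: TFP = 3.4 − 0.031 − 1.38 = 1.989%.
Difference = 2.239 − (1.989) = 0.25 pp.

0.25 percentage points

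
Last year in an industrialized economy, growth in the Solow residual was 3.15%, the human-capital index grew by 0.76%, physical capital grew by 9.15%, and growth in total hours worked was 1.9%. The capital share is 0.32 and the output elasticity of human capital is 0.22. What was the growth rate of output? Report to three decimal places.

Labor's share = 1 − 0.32 − 0.22 = 0.46.
Physical capital: 0.32 × 9.15 = 2.928 pp.
The human-capital index: 0.22 × 0.76 = 0.1672 pp.
Total hours worked: 0.46 × 1.9 = 0.874 pp.
Output growth = 3.15 + 3.9692 = 7.1192%.

7.119%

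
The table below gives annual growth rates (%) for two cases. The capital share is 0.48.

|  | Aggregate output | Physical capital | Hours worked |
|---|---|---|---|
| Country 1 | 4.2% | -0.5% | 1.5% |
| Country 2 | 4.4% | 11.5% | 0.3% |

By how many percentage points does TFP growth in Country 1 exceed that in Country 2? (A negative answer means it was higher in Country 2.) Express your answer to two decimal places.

Labor's share = 1 − 0.48 = 0.52.
Country 1: TFP = 4.2 + 0.24 − 0.78 = 3.66%.
Country 2: TFP = 4.4 − 5.52 − 0.156 = -1.276%.
Difference = 3.66 − (-1.276) = 4.936 pp.

4.94 percentage points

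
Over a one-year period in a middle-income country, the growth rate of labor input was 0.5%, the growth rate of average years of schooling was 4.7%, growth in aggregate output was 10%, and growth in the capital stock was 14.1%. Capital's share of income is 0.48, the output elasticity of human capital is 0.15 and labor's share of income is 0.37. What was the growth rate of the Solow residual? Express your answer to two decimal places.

2.34%

Labor's share = 1 − 0.48 − 0.15 = 0.37.
The capital stock: 0.48 × 14.1 = 6.768 pp.
Average years of schooling: 0.15 × 4.7 = 0.705 pp.
Labor input: 0.37 × 0.5 = 0.185 pp.
TFP growth = 10 − 7.658 = 2.342%.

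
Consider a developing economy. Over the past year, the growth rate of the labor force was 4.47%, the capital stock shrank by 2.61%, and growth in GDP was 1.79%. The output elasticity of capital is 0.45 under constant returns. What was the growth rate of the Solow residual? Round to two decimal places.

The Solow residual growth was 0.51%.

Labor's share = 1 − 0.45 = 0.55.
The capital stock: 0.45 × (-2.61) = -1.1745 pp.
The labor force: 0.55 × 4.47 = 2.4585 pp.
TFP growth = 1.79 − 1.284 = 0.506%.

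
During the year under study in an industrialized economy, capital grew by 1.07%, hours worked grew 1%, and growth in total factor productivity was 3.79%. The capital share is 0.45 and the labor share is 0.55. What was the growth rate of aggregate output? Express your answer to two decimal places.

Aggregate output growth was 4.82%.

Labor's share = 1 − 0.45 = 0.55.
Capital: 0.45 × 1.07 = 0.4815 pp.
Hours worked: 0.55 × 1 = 0.55 pp.
Output growth = 3.79 + 1.0315 = 4.8215%.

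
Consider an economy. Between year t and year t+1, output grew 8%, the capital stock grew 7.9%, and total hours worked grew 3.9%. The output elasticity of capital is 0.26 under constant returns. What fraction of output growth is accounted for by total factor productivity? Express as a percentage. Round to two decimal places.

Labor's share = 1 − 0.26 = 0.74.
The capital stock: 0.26 × 7.9 = 2.054 pp.
Total hours worked: 0.74 × 3.9 = 2.886 pp.
TFP growth = 8 − 4.94 = 3.06%.
TFP share of growth = 3.06 / 8 × 100 = 38.25%.

Total factor productivity accounted for 38.25% of growth.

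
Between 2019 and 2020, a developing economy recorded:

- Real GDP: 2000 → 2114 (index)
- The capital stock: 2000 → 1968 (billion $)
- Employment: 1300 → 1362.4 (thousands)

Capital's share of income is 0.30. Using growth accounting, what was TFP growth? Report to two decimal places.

Real GDP growth = (2114 − 2000) / 2000 = 5.7%.
The capital stock growth = (1968 − 2000) / 2000 = -1.6%.
Employment growth = (1362.4 − 1300) / 1300 = 4.8%.
Labor's share = 1 − 0.3 = 0.7.
The capital stock: 0.3 × (-1.6) = -0.48 pp.
Employment: 0.7 × 4.8 = 3.36 pp.
TFP growth = 5.7 − 2.88 = 2.82%.

2.82%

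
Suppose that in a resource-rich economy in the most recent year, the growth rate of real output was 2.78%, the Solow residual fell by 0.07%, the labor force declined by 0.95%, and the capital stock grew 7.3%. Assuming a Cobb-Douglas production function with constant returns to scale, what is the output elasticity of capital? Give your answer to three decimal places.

gY = gA + α·gK + (1−α)·gL, so gY − gA − gL = α(gK − gL).
2.78 + 0.07 + 0.95 = α × (7.3 − (-0.95)).
3.8 = 8.25 α, so α = 0.46061.

α = 0.461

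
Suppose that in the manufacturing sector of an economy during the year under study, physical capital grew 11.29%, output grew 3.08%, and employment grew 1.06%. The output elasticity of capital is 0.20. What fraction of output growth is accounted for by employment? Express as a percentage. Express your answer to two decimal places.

27.53%

Labor's share = 1 − 0.2 = 0.8.
Employment contributed 0.8 × 1.06 = 0.848 pp.
Share of growth = 0.848 / 3.08 × 100 = 27.5325%.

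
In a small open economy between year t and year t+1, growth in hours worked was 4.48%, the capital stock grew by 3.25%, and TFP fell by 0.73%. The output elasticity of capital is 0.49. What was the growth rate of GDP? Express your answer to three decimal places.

Labor's share = 1 − 0.49 = 0.51.
The capital stock: 0.49 × 3.25 = 1.5925 pp.
Hours worked: 0.51 × 4.48 = 2.2848 pp.
Output growth = -0.73 + 3.8773 = 3.1473%.

3.147%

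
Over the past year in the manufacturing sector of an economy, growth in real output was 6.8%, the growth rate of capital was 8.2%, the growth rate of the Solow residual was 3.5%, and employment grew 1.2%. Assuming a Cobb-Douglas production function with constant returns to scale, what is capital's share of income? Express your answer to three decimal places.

gY = gA + α·gK + (1−α)·gL, so gY − gA − gL = α(gK − gL).
6.8 − 3.5 − 1.2 = α × (8.2 − 1.2).
2.1 = 7 α, so α = 0.3.

0.300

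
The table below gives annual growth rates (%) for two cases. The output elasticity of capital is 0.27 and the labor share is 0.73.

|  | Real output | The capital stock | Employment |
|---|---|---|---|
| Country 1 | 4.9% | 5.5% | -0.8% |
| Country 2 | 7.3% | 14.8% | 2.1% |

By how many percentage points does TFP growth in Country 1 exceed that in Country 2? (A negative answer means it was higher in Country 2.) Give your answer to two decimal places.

Labor's share = 1 − 0.27 = 0.73.
Country 1: TFP = 4.9 − 1.485 + 0.584 = 3.999%.
Country 2: TFP = 7.3 − 3.996 − 1.533 = 1.771%.
Difference = 3.999 − (1.771) = 2.228 pp.

2.23 percentage points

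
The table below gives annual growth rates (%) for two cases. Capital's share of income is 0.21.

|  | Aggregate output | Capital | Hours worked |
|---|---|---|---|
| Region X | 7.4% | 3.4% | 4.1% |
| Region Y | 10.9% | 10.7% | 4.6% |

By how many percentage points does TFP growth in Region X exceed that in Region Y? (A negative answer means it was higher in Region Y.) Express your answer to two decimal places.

-1.57 percentage points

Labor's share = 1 − 0.21 = 0.79.
Region X: TFP = 7.4 − 0.714 − 3.239 = 3.447%.
Region Y: TFP = 10.9 − 2.247 − 3.634 = 5.019%.
Difference = 3.447 − (5.019) = -1.572 pp.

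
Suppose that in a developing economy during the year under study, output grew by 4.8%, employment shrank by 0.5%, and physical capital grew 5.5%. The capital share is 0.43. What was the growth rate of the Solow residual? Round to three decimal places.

2.720%

Labor's share = 1 − 0.43 = 0.57.
Physical capital: 0.43 × 5.5 = 2.365 pp.
Employment: 0.57 × (-0.5) = -0.285 pp.
TFP growth = 4.8 − 2.08 = 2.72%.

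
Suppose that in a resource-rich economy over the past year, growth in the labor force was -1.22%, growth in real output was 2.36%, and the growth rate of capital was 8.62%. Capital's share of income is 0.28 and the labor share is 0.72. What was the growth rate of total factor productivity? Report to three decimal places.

Total factor productivity grew 0.825%.

Labor's share = 1 − 0.28 = 0.72.
Capital: 0.28 × 8.62 = 2.4136 pp.
The labor force: 0.72 × (-1.22) = -0.8784 pp.
TFP growth = 2.36 − 1.5352 = 0.8248%.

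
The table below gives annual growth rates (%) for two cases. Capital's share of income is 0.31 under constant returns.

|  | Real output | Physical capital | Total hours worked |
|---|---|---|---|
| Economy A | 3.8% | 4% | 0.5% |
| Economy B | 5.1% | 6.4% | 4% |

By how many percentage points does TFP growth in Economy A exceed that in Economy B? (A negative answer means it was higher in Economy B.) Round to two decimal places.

Labor's share = 1 − 0.31 = 0.69.
Economy A: TFP = 3.8 − 1.24 − 0.345 = 2.215%.
Economy B: TFP = 5.1 − 1.984 − 2.76 = 0.356%.
Difference = 2.215 − (0.356) = 1.859 pp.

1.86 percentage points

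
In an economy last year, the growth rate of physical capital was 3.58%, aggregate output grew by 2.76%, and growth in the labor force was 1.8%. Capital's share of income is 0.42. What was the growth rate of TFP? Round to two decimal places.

Labor's share = 1 − 0.42 = 0.58.
Physical capital: 0.42 × 3.58 = 1.5036 pp.
The labor force: 0.58 × 1.8 = 1.044 pp.
TFP growth = 2.76 − 2.5476 = 0.2124%.

0.21%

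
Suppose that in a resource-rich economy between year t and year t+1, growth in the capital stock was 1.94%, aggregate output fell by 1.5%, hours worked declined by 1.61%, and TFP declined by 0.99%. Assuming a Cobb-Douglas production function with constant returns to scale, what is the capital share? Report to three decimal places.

0.310

gY = gA + α·gK + (1−α)·gL, so gY − gA − gL = α(gK − gL).
-1.5 + 0.99 + 1.61 = α × (1.94 − (-1.61)).
1.1 = 3.55 α, so α = 0.30986.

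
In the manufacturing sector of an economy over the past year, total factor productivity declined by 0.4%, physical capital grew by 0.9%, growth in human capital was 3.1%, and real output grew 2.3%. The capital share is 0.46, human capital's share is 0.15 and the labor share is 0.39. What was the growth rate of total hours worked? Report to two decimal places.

Labor's share = 1 − 0.46 − 0.15 = 0.39.
gY = gA + 0.46×0.9 + 0.15×3.1 + 0.39×g.
0.39×g = 2.3 + 0.4 − 0.879 = 1.821.
g = 1.821 / 0.39 = 4.6692%.

4.67%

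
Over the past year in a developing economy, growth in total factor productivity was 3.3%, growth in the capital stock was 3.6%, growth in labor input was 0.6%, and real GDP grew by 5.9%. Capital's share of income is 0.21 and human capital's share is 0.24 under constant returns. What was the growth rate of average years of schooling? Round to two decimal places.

Labor's share = 1 − 0.21 − 0.24 = 0.55.
gY = gA + 0.21×3.6 + 0.55×0.6 + 0.24×g.
0.24×g = 5.9 − 3.3 − 1.086 = 1.514.
g = 1.514 / 0.24 = 6.3083%.

6.31%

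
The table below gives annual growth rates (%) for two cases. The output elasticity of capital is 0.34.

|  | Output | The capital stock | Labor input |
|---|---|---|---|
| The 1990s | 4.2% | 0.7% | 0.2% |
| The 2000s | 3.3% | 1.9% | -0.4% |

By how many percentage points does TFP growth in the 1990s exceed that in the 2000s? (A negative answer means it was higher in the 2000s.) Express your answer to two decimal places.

0.91 percentage points

Labor's share = 1 − 0.34 = 0.66.
The 1990s: TFP = 4.2 − 0.238 − 0.132 = 3.83%.
The 2000s: TFP = 3.3 − 0.646 + 0.264 = 2.918%.
Difference = 3.83 − (2.918) = 0.912 pp.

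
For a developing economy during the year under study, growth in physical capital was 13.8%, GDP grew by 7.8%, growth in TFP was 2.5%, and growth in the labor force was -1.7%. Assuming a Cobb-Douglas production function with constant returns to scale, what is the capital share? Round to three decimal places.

α = 0.452

gY = gA + α·gK + (1−α)·gL, so gY − gA − gL = α(gK − gL).
7.8 − 2.5 + 1.7 = α × (13.8 − (-1.7)).
7 = 15.5 α, so α = 0.45161.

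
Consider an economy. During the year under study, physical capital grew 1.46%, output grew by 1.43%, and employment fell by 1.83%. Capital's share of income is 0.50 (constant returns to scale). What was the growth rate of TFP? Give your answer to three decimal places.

1.615%

Labor's share = 1 − 0.5 = 0.5.
Physical capital: 0.5 × 1.46 = 0.73 pp.
Employment: 0.5 × (-1.83) = -0.915 pp.
TFP growth = 1.43 + 0.185 = 1.615%.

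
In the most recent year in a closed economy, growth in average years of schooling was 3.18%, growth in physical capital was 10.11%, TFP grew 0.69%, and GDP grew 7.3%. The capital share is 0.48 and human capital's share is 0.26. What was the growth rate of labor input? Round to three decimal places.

3.578%

Labor's share = 1 − 0.48 − 0.26 = 0.26.
gY = gA + 0.48×10.11 + 0.26×3.18 + 0.26×g.
0.26×g = 7.3 − 0.69 − 5.6796 = 0.9304.
g = 0.9304 / 0.26 = 3.57846%.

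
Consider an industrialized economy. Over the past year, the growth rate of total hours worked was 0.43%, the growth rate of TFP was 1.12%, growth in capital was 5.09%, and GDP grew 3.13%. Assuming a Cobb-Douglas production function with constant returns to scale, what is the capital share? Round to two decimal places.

gY = gA + α·gK + (1−α)·gL, so gY − gA − gL = α(gK − gL).
3.13 − 1.12 − 0.43 = α × (5.09 − 0.43).
1.58 = 4.66 α, so α = 0.3391.

0.34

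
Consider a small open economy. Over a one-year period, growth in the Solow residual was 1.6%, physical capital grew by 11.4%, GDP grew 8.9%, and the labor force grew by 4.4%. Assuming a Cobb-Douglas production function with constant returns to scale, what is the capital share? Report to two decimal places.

gY = gA + α·gK + (1−α)·gL, so gY − gA − gL = α(gK − gL).
8.9 − 1.6 − 4.4 = α × (11.4 − 4.4).
2.9 = 7 α, so α = 0.4143.

The capital share is 0.41.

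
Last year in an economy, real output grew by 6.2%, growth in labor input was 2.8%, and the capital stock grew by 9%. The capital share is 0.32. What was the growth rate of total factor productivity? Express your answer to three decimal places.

Labor's share = 1 − 0.32 = 0.68.
The capital stock: 0.32 × 9 = 2.88 pp.
Labor input: 0.68 × 2.8 = 1.904 pp.
TFP growth = 6.2 − 4.784 = 1.416%.

1.416%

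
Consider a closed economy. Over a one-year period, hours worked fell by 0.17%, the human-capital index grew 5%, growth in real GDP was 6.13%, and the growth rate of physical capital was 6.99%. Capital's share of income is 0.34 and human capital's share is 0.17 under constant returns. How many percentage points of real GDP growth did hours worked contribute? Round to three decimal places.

-0.083 pp

Labor's share = 1 − 0.34 − 0.17 = 0.49.
Contribution = share × growth = 0.49 × (-0.17) = -0.0833 pp.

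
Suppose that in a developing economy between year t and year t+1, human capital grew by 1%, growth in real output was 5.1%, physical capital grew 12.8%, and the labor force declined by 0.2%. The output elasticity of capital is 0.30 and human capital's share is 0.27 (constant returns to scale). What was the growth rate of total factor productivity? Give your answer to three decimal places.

1.076%

Labor's share = 1 − 0.3 − 0.27 = 0.43.
Physical capital: 0.3 × 12.8 = 3.84 pp.
Human capital: 0.27 × 1 = 0.27 pp.
The labor force: 0.43 × (-0.2) = -0.086 pp.
TFP growth = 5.1 − 4.024 = 1.076%.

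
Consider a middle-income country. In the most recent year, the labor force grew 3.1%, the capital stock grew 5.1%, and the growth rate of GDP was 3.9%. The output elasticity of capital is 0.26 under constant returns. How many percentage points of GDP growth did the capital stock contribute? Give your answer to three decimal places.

1.326 percentage points

Contribution = share × growth = 0.26 × 5.1 = 1.326 pp.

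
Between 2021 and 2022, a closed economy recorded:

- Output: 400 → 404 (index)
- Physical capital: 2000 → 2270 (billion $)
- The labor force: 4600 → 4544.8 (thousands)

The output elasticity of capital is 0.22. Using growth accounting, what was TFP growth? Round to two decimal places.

-1.03%

Output growth = (404 − 400) / 400 = 1%.
Physical capital growth = (2270 − 2000) / 2000 = 13.5%.
The labor force growth = (4544.8 − 4600) / 4600 = -1.2%.
Labor's share = 1 − 0.22 = 0.78.
Physical capital: 0.22 × 13.5 = 2.97 pp.
The labor force: 0.78 × (-1.2) = -0.936 pp.
TFP growth = 1 − 2.034 = -1.034%.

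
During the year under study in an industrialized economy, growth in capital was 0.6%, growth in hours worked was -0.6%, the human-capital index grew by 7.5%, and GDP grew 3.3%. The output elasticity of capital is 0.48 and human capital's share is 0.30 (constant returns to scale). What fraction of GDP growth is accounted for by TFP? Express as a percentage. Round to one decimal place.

Labor's share = 1 − 0.48 − 0.3 = 0.22.
Capital: 0.48 × 0.6 = 0.288 pp.
The human-capital index: 0.3 × 7.5 = 2.25 pp.
Hours worked: 0.22 × (-0.6) = -0.132 pp.
TFP growth = 3.3 − 2.406 = 0.894%.
TFP share of growth = 0.894 / 3.3 × 100 = 27.091%.

27.1%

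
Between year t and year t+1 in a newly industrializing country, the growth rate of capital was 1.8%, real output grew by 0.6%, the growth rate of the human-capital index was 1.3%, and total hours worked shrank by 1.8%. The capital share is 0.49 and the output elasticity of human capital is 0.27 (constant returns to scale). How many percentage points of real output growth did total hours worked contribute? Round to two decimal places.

-0.43 percentage points

Labor's share = 1 − 0.49 − 0.27 = 0.24.
Contribution = share × growth = 0.24 × (-1.8) = -0.432 pp.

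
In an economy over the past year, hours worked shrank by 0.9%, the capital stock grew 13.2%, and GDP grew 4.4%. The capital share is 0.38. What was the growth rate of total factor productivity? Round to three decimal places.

-0.058%

Labor's share = 1 − 0.38 = 0.62.
The capital stock: 0.38 × 13.2 = 5.016 pp.
Hours worked: 0.62 × (-0.9) = -0.558 pp.
TFP growth = 4.4 − 4.458 = -0.058%.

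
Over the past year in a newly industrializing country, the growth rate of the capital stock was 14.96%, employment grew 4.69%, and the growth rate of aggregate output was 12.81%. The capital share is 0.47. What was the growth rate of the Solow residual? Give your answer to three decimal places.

3.293%

Labor's share = 1 − 0.47 = 0.53.
The capital stock: 0.47 × 14.96 = 7.0312 pp.
Employment: 0.53 × 4.69 = 2.4857 pp.
TFP growth = 12.81 − 9.5169 = 3.2931%.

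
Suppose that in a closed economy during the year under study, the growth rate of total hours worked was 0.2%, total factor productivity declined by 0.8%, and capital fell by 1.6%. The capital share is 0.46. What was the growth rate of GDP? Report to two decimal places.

-1.43%

Labor's share = 1 − 0.46 = 0.54.
Capital: 0.46 × (-1.6) = -0.736 pp.
Total hours worked: 0.54 × 0.2 = 0.108 pp.
Output growth = -0.8 + (-0.628) = -1.428%.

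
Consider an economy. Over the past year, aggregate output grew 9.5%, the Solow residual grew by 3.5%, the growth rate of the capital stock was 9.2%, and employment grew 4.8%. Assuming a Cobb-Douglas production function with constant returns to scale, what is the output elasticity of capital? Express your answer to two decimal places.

α = 0.27

gY = gA + α·gK + (1−α)·gL, so gY − gA − gL = α(gK − gL).
9.5 − 3.5 − 4.8 = α × (9.2 − 4.8).
1.2 = 4.4 α, so α = 0.2727.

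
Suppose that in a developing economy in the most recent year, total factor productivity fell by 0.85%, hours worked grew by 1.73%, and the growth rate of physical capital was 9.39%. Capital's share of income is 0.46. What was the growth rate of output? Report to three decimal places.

Labor's share = 1 − 0.46 = 0.54.
Physical capital: 0.46 × 9.39 = 4.3194 pp.
Hours worked: 0.54 × 1.73 = 0.9342 pp.
Output growth = -0.85 + 5.2536 = 4.4036%.

Output growth was 4.404%.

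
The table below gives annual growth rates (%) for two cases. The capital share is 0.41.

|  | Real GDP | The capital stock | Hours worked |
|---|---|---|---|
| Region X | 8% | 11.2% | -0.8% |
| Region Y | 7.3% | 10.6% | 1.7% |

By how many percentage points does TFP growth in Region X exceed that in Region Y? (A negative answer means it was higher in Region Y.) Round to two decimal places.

Labor's share = 1 − 0.41 = 0.59.
Region X: TFP = 8 − 4.592 + 0.472 = 3.88%.
Region Y: TFP = 7.3 − 4.346 − 1.003 = 1.951%.
Difference = 3.88 − (1.951) = 1.929 pp.

1.93 percentage points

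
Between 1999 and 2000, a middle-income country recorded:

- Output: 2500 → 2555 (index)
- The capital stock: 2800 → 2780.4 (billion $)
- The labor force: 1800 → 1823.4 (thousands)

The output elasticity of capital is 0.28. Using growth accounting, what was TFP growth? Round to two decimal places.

1.46%

Output growth = (2555 − 2500) / 2500 = 2.2%.
The capital stock growth = (2780.4 − 2800) / 2800 = -0.7%.
The labor force growth = (1823.4 − 1800) / 1800 = 1.3%.
Labor's share = 1 − 0.28 = 0.72.
The capital stock: 0.28 × (-0.7) = -0.196 pp.
The labor force: 0.72 × 1.3 = 0.936 pp.
TFP growth = 2.2 − 0.74 = 1.46%.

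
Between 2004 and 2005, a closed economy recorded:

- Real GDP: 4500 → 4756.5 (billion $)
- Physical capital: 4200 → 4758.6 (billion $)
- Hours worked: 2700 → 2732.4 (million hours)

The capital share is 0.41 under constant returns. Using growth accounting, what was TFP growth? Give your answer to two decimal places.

-0.46%

Real GDP growth = (4756.5 − 4500) / 4500 = 5.7%.
Physical capital growth = (4758.6 − 4200) / 4200 = 13.3%.
Hours worked growth = (2732.4 − 2700) / 2700 = 1.2%.
Labor's share = 1 − 0.41 = 0.59.
Physical capital: 0.41 × 13.3 = 5.453 pp.
Hours worked: 0.59 × 1.2 = 0.708 pp.
TFP growth = 5.7 − 6.161 = -0.461%.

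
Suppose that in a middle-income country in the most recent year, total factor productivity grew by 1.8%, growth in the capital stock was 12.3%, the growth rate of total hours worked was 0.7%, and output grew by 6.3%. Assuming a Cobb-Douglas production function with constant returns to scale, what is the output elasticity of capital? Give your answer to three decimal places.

gY = gA + α·gK + (1−α)·gL, so gY − gA − gL = α(gK − gL).
6.3 − 1.8 − 0.7 = α × (12.3 − 0.7).
3.8 = 11.6 α, so α = 0.32759.

The output elasticity of capital is 0.328.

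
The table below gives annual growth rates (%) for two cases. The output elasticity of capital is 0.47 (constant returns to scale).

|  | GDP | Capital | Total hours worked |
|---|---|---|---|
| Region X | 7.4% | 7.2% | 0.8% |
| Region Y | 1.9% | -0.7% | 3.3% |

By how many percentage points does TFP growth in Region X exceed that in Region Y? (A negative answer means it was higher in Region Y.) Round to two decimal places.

Labor's share = 1 − 0.47 = 0.53.
Region X: TFP = 7.4 − 3.384 − 0.424 = 3.592%.
Region Y: TFP = 1.9 + 0.329 − 1.749 = 0.48%.
Difference = 3.592 − (0.48) = 3.112 pp.

3.11 percentage points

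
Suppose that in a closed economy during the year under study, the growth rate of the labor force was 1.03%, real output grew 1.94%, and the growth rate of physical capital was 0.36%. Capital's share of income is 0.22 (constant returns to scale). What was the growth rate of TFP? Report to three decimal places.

TFP growth was 1.057%.

Labor's share = 1 − 0.22 = 0.78.
Physical capital: 0.22 × 0.36 = 0.0792 pp.
The labor force: 0.78 × 1.03 = 0.8034 pp.
TFP growth = 1.94 − 0.8826 = 1.0574%.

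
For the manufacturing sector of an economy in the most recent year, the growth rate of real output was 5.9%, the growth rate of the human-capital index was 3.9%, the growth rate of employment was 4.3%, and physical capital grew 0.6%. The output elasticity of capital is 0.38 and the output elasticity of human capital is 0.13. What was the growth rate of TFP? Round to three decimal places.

Labor's share = 1 − 0.38 − 0.13 = 0.49.
Physical capital: 0.38 × 0.6 = 0.228 pp.
The human-capital index: 0.13 × 3.9 = 0.507 pp.
Employment: 0.49 × 4.3 = 2.107 pp.
TFP growth = 5.9 − 2.842 = 3.058%.

3.058%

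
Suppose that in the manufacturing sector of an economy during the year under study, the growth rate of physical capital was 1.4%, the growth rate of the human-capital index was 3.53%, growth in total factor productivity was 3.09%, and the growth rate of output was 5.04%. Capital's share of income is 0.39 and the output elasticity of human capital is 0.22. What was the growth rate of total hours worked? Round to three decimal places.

1.609%

Labor's share = 1 − 0.39 − 0.22 = 0.39.
gY = gA + 0.39×1.4 + 0.22×3.53 + 0.39×g.
0.39×g = 5.04 − 3.09 − 1.3226 = 0.6274.
g = 0.6274 / 0.39 = 1.60872%.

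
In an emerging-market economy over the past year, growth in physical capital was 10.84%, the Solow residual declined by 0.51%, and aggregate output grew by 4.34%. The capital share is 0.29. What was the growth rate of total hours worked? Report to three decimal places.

Labor's share = 1 − 0.29 = 0.71.
gY = gA + 0.29×10.84 + 0.71×g.
0.71×g = 4.34 + 0.51 − 3.1436 = 1.7064.
g = 1.7064 / 0.71 = 2.40338%.

2.403%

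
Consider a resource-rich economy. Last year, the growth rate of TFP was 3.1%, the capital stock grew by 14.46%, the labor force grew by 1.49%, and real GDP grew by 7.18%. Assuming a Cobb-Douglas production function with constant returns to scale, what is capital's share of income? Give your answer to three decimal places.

gY = gA + α·gK + (1−α)·gL, so gY − gA − gL = α(gK − gL).
7.18 − 3.1 − 1.49 = α × (14.46 − 1.49).
2.59 = 12.97 α, so α = 0.19969.

0.200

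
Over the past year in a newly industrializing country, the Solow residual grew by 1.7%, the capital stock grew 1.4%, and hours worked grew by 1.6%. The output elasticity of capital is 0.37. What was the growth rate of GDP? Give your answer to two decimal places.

3.23%

Labor's share = 1 − 0.37 = 0.63.
The capital stock: 0.37 × 1.4 = 0.518 pp.
Hours worked: 0.63 × 1.6 = 1.008 pp.
Output growth = 1.7 + 1.526 = 3.226%.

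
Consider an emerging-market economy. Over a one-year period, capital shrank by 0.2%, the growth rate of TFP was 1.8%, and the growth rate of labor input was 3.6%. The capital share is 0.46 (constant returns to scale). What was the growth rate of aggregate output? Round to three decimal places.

Aggregate output grew 3.652%.

Labor's share = 1 − 0.46 = 0.54.
Capital: 0.46 × (-0.2) = -0.092 pp.
Labor input: 0.54 × 3.6 = 1.944 pp.
Output growth = 1.8 + 1.852 = 3.652%.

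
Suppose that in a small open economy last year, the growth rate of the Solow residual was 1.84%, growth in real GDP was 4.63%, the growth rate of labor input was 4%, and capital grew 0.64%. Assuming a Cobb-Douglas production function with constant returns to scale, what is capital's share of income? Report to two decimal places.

gY = gA + α·gK + (1−α)·gL, so gY − gA − gL = α(gK − gL).
4.63 − 1.84 − 4 = α × (0.64 − 4).
-1.21 = -3.36 α, so α = 0.3601.

α = 0.36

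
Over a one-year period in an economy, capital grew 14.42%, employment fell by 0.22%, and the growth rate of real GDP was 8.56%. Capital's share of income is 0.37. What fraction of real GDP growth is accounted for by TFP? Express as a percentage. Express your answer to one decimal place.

39.3%

Labor's share = 1 − 0.37 = 0.63.
Capital: 0.37 × 14.42 = 5.3354 pp.
Employment: 0.63 × (-0.22) = -0.1386 pp.
TFP growth = 8.56 − 5.1968 = 3.3632%.
TFP share of growth = 3.3632 / 8.56 × 100 = 39.29%.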